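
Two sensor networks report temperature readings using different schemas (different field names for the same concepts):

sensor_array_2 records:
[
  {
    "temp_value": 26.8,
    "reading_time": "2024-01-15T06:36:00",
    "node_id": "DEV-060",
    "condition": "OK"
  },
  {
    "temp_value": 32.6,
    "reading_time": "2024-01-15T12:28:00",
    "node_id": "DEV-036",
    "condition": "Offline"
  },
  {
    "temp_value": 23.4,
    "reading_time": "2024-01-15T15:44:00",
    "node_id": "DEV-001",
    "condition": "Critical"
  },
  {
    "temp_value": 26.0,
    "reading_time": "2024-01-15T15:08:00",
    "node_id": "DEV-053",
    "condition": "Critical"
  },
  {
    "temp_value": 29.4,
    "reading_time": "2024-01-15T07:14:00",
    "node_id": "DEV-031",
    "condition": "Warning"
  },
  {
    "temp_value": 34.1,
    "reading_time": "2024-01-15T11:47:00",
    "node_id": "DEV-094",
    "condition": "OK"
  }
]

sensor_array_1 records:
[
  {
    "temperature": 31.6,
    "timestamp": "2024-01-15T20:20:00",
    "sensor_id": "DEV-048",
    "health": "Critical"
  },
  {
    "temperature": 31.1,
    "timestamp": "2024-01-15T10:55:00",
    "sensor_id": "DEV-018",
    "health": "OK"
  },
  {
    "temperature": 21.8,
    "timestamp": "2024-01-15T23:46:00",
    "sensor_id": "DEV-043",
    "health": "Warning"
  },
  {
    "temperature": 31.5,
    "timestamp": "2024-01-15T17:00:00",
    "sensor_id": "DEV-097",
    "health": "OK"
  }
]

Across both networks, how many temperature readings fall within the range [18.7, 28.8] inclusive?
4

Schema mapping: "temp_value" (sensor_array_2) = "temperature" (sensor_array_1) = temperature

Readings in [18.7, 28.8] from sensor_array_2: 3
Readings in [18.7, 28.8] from sensor_array_1: 1

Total count: 3 + 1 = 4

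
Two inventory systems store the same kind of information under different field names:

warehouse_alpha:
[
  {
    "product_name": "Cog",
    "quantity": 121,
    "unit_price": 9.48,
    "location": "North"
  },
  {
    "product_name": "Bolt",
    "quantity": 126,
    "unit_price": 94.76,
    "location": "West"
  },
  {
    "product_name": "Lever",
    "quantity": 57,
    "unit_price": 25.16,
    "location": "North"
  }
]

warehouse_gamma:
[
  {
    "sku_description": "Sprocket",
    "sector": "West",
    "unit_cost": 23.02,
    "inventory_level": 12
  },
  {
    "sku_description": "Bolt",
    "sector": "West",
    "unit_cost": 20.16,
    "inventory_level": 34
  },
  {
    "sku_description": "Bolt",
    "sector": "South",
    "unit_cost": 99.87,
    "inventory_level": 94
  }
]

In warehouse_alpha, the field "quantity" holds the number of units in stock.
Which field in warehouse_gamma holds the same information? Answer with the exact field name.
inventory_level

In warehouse_alpha, "quantity" holds the number of units in stock.
The fields in warehouse_gamma are: "sku_description", "sector", "unit_cost", "inventory_level".
"inventory_level" is the match: the name refers to the same concept and its values are whole-number counts (e.g. 12, 34).
The other fields ("sku_description", "sector", "unit_cost") hold different kinds of data.

So "quantity" in warehouse_alpha corresponds to "inventory_level" in warehouse_gamma.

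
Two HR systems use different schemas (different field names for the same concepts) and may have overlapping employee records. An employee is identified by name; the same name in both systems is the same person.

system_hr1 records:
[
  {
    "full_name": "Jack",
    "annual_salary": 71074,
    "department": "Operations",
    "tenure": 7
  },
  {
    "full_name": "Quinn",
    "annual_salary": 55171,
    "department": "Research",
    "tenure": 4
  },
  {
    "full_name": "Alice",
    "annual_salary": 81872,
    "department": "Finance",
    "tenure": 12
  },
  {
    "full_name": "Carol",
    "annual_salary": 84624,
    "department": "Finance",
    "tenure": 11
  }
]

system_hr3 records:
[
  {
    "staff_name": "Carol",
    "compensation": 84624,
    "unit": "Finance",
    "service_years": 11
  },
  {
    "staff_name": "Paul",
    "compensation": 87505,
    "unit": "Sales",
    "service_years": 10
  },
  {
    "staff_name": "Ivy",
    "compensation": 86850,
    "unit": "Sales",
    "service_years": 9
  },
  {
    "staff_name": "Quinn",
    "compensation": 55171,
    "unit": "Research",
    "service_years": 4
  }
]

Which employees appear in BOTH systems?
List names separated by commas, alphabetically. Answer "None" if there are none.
Carol, Quinn

Schema mapping: "full_name" (system_hr1) = "staff_name" (system_hr3) = employee name

Names in system_hr1: ['Alice', 'Carol', 'Jack', 'Quinn']
Names in system_hr3: ['Carol', 'Ivy', 'Paul', 'Quinn']

Intersection: ['Carol', 'Quinn']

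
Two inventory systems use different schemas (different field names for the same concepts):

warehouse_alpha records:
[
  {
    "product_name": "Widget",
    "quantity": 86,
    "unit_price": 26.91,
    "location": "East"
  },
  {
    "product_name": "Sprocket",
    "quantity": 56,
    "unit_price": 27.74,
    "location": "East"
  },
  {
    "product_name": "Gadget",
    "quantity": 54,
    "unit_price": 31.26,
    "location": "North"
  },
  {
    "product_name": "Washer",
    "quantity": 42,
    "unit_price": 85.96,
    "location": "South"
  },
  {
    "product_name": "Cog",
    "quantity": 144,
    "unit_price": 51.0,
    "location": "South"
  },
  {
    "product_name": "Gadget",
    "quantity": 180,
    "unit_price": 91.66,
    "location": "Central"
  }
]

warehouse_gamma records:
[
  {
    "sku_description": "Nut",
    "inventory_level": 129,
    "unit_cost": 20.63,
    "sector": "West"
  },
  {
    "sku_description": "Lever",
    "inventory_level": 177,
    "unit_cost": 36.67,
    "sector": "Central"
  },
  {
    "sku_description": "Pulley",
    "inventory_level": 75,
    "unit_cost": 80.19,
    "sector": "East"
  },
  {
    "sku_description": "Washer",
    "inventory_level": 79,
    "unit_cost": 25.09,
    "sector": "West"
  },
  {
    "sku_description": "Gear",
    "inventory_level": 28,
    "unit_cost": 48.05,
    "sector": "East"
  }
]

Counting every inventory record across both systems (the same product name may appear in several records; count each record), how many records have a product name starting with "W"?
3

Schema mapping: "product_name" (warehouse_alpha) = "sku_description" (warehouse_gamma) = product name

Records with product name starting with "W" in warehouse_alpha: 2
Records with product name starting with "W" in warehouse_gamma: 1

Total: 2 + 1 = 3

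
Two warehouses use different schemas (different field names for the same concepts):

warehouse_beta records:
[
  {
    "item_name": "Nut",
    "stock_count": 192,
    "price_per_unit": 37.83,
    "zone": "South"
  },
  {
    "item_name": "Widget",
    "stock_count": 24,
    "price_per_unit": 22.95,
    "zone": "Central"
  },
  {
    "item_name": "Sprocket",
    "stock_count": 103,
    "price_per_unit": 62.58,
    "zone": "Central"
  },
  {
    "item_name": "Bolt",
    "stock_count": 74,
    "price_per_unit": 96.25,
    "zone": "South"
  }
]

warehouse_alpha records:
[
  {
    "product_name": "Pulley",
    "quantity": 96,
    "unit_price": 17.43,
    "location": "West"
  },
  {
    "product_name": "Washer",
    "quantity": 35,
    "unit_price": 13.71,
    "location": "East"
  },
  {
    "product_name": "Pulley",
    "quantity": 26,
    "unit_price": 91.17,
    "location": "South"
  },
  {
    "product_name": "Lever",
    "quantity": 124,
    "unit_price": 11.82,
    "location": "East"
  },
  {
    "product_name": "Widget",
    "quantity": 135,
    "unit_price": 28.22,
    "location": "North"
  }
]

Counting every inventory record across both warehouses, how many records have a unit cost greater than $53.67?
3

Schema mapping: "price_per_unit" (warehouse_beta) = "unit_price" (warehouse_alpha) = unit cost

Records > $53.67 in warehouse_beta: 2
Records > $53.67 in warehouse_alpha: 1

Total count: 2 + 1 = 3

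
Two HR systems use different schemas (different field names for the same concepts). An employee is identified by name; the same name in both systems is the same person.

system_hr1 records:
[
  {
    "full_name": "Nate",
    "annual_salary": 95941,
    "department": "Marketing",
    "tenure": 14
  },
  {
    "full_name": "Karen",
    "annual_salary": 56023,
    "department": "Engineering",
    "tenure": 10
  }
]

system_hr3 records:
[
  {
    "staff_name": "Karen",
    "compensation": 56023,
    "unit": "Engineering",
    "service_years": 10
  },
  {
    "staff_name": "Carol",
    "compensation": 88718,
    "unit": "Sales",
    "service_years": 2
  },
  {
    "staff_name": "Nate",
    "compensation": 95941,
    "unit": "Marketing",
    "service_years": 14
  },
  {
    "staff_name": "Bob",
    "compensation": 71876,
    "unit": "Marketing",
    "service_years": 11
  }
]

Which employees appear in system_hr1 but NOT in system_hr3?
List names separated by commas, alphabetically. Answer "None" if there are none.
None

Schema mapping: "full_name" (system_hr1) = "staff_name" (system_hr3) = employee name

Names in system_hr1: ['Karen', 'Nate']
Names in system_hr3: ['Bob', 'Carol', 'Karen', 'Nate']

In system_hr1 but not system_hr3: None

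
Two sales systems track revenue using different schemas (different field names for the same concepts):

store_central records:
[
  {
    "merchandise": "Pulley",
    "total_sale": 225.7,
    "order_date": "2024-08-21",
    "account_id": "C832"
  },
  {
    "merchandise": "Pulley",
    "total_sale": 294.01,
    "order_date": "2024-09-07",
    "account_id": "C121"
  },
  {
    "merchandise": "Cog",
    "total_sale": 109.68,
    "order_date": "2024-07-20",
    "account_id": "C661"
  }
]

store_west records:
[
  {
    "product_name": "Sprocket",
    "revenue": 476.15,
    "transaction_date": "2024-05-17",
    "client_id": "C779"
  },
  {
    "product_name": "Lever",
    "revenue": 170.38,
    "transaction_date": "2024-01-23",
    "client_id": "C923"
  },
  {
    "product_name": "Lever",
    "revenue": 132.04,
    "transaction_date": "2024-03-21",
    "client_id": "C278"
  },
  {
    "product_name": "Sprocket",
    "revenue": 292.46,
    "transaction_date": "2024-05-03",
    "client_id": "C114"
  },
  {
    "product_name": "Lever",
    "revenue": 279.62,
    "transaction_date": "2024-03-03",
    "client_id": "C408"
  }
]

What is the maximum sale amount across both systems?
476.15

Reconcile: "total_sale" (store_central) = "revenue" (store_west) = sale amount

Maximum in store_central: 294.01
Maximum in store_west: 476.15

Overall maximum: max(294.01, 476.15) = 476.15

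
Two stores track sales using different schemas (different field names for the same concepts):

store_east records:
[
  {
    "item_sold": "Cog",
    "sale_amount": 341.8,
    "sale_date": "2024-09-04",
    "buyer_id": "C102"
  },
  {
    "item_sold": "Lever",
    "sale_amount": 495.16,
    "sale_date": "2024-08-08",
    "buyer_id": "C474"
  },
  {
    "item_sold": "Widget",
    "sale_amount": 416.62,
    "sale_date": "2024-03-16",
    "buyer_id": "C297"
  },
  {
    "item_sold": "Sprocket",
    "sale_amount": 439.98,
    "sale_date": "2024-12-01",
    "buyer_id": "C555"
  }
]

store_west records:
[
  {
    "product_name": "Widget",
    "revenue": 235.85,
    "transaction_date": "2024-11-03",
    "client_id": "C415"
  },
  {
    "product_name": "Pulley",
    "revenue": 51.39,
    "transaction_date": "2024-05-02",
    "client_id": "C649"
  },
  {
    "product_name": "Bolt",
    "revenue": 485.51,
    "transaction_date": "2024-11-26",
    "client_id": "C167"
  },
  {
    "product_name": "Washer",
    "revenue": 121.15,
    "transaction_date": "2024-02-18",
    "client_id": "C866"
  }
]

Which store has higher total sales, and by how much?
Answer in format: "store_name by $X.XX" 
store_east by $799.66

Schema mapping: "sale_amount" (store_east) = "revenue" (store_west) = sale amount

Total for store_east: 1693.56
Total for store_west: 893.90

Difference: |1693.56 - 893.90| = 799.66
store_east has higher sales by $799.66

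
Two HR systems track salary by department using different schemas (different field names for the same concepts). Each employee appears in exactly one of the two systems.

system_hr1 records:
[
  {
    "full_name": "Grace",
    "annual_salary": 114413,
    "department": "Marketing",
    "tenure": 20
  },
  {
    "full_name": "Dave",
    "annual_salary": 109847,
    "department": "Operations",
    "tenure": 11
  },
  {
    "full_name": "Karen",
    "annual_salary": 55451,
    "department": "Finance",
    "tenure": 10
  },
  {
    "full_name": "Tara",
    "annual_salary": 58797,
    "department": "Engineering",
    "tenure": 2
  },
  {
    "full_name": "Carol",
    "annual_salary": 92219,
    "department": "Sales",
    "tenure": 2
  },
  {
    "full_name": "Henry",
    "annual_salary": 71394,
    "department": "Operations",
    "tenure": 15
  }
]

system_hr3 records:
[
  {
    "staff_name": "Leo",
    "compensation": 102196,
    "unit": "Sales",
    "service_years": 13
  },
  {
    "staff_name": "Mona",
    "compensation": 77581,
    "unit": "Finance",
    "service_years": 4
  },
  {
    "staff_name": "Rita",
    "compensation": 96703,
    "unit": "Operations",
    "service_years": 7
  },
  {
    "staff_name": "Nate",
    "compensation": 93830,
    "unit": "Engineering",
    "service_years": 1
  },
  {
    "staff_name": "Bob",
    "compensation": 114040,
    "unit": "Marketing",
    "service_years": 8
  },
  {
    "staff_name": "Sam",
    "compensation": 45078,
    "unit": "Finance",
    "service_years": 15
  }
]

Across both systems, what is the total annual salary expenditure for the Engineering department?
152627

Schema mappings:
- "department" (system_hr1) = "unit" (system_hr3) = department
- "annual_salary" (system_hr1) = "compensation" (system_hr3) = salary

Engineering salaries from system_hr1: 58797
Engineering salaries from system_hr3: 93830

Total: 58797 + 93830 = 152627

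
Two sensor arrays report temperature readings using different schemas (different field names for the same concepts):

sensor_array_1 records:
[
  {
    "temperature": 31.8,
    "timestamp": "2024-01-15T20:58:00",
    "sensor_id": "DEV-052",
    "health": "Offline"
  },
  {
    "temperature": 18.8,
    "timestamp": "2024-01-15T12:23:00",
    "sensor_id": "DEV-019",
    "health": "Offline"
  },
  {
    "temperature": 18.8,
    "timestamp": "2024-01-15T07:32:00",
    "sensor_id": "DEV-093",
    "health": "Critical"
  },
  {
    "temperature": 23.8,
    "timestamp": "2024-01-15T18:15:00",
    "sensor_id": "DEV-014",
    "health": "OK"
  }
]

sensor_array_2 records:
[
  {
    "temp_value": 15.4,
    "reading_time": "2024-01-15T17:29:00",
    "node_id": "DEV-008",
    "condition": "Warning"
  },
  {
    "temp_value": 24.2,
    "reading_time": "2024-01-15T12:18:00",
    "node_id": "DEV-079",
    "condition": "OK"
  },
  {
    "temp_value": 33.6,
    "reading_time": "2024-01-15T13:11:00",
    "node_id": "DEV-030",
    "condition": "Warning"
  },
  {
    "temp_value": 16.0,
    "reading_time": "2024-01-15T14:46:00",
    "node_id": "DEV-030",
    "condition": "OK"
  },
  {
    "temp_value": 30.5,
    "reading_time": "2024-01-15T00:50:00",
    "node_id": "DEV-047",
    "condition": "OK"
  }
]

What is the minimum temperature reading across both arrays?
15.4

Schema mapping: "temperature" (sensor_array_1) = "temp_value" (sensor_array_2) = temperature reading

Minimum in sensor_array_1: 18.8
Minimum in sensor_array_2: 15.4

Overall minimum: min(18.8, 15.4) = 15.4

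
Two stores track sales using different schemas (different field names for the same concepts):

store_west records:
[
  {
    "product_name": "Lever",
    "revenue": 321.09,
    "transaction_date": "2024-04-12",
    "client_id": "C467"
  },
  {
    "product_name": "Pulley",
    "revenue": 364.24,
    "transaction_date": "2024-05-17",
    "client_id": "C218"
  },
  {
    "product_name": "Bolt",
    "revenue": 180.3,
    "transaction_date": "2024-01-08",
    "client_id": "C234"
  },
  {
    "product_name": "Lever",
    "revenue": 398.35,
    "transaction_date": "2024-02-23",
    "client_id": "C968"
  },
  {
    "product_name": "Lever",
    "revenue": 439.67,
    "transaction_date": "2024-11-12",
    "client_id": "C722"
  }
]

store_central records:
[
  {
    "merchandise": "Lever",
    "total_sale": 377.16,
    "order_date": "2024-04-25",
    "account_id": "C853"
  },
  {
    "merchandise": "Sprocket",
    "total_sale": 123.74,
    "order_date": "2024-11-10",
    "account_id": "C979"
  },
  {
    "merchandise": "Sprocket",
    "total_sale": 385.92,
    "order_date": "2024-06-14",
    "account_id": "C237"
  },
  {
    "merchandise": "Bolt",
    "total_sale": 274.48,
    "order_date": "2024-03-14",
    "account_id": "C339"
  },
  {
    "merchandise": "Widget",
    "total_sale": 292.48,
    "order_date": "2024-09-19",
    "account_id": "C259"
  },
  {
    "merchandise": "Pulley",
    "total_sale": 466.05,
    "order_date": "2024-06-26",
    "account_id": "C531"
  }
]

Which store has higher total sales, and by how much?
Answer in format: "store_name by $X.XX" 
store_central by $216.18

Schema mapping: "revenue" (store_west) = "total_sale" (store_central) = sale amount

Total for store_west: 1703.65
Total for store_central: 1919.83

Difference: |1703.65 - 1919.83| = 216.18
store_central has higher sales by $216.18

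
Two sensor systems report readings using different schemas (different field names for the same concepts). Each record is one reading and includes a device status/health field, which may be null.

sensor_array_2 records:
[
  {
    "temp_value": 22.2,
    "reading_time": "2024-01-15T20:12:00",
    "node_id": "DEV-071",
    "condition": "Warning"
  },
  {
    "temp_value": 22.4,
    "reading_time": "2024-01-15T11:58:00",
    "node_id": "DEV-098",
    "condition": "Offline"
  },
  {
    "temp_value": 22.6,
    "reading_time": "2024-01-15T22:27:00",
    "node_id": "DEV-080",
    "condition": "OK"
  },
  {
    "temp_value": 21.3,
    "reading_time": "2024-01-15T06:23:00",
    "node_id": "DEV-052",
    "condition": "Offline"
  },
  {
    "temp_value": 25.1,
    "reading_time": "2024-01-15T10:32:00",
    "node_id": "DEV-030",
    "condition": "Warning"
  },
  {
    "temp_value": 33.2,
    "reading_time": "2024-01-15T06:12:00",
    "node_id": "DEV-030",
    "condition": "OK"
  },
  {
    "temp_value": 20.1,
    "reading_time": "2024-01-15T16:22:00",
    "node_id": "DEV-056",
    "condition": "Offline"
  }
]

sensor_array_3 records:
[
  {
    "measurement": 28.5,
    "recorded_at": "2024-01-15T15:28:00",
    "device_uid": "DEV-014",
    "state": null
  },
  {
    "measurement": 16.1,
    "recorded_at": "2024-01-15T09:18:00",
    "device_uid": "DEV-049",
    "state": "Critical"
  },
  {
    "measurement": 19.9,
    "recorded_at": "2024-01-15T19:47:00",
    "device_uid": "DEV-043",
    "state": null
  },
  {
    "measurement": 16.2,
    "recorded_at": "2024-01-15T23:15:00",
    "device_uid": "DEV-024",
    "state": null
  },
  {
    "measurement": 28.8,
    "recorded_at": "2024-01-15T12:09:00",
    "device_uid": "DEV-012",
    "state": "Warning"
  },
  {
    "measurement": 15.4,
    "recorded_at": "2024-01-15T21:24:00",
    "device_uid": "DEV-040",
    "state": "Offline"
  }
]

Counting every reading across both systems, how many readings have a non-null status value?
10

Schema mapping: "condition" (sensor_array_2) = "state" (sensor_array_3) = status

Non-null in sensor_array_2: 7
Non-null in sensor_array_3: 3

Total non-null: 7 + 3 = 10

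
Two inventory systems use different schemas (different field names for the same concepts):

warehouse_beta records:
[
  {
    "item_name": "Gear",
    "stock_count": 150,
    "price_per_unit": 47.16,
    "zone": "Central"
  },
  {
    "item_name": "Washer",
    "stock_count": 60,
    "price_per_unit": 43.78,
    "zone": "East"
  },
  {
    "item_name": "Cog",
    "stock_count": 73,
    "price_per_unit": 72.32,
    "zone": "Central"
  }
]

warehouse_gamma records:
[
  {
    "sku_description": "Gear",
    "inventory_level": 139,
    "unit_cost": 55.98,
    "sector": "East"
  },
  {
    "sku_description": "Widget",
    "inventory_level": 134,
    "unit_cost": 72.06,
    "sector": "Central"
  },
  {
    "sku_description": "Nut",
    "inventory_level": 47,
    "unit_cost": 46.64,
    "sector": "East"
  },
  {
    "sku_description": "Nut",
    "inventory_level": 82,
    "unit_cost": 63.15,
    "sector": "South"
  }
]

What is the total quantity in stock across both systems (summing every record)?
685

To reconcile these schemas, identify the field holding the quantity in stock in each system:
1. In warehouse_beta it is "stock_count"
2. In warehouse_gamma it is "inventory_level"

From warehouse_beta: 150 + 60 + 73 = 283
From warehouse_gamma: 139 + 134 + 47 + 82 = 402

Total: 283 + 402 = 685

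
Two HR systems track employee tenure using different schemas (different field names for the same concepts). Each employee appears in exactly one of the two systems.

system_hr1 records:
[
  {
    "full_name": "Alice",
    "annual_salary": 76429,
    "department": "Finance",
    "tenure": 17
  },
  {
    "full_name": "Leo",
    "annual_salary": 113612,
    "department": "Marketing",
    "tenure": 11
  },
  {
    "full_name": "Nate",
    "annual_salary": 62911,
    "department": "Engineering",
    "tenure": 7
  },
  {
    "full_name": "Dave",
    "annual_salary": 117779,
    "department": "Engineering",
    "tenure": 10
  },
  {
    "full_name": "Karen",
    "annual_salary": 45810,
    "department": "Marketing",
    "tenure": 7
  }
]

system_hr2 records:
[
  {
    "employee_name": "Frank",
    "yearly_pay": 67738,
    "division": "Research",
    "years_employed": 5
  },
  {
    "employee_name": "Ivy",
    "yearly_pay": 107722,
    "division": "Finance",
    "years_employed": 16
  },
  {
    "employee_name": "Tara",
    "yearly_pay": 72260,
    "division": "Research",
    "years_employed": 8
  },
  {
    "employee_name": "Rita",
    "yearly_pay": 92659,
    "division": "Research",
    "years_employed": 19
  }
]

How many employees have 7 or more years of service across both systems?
8

Reconcile schemas: "tenure" (system_hr1) = "years_employed" (system_hr2) = years of service

From system_hr1: 5 employees with >= 7 years
From system_hr2: 3 employees with >= 7 years

Total: 5 + 3 = 8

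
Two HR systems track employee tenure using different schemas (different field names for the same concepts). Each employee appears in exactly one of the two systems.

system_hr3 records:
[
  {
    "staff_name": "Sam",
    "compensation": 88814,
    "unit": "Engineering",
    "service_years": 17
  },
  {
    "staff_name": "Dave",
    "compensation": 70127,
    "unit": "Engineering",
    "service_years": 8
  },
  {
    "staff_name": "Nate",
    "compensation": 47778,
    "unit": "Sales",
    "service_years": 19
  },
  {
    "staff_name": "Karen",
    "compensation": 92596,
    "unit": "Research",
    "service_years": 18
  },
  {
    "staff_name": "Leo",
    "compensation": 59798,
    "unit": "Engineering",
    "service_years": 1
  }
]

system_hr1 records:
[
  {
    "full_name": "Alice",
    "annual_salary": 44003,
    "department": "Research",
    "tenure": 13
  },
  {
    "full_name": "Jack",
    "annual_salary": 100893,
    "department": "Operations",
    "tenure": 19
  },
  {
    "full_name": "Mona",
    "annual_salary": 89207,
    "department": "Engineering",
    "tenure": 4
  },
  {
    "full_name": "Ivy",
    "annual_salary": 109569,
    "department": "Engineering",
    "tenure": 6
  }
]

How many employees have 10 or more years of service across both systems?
5

Reconcile schemas: "service_years" (system_hr3) = "tenure" (system_hr1) = years of service

From system_hr3: 3 employees with >= 10 years
From system_hr1: 2 employees with >= 10 years

Total: 3 + 2 = 5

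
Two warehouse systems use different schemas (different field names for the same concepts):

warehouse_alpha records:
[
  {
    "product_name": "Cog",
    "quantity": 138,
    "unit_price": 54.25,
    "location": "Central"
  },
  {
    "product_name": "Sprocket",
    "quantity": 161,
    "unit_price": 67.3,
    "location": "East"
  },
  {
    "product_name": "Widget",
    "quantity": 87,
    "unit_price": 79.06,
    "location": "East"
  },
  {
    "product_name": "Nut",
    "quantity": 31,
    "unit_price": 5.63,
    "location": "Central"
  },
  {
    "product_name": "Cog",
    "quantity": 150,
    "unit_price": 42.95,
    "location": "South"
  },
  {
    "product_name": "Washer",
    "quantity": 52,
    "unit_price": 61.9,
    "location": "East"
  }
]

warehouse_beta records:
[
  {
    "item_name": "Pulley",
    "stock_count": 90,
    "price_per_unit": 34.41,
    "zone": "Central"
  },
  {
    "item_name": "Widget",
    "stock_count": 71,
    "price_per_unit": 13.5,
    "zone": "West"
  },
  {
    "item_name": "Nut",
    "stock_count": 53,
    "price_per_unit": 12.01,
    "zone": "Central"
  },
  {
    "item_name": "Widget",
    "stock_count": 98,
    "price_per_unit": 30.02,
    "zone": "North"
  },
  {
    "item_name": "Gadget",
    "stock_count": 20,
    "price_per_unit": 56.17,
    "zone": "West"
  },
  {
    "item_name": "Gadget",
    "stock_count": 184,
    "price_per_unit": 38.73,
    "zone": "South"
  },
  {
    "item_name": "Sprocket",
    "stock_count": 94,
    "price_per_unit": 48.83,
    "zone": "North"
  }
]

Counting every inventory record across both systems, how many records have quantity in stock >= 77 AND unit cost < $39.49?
3

Schema mappings:
- "quantity" (warehouse_alpha) = "stock_count" (warehouse_beta) = quantity
- "unit_price" (warehouse_alpha) = "price_per_unit" (warehouse_beta) = unit cost

Records meeting both conditions in warehouse_alpha: 0
Records meeting both conditions in warehouse_beta: 3

Total: 0 + 3 = 3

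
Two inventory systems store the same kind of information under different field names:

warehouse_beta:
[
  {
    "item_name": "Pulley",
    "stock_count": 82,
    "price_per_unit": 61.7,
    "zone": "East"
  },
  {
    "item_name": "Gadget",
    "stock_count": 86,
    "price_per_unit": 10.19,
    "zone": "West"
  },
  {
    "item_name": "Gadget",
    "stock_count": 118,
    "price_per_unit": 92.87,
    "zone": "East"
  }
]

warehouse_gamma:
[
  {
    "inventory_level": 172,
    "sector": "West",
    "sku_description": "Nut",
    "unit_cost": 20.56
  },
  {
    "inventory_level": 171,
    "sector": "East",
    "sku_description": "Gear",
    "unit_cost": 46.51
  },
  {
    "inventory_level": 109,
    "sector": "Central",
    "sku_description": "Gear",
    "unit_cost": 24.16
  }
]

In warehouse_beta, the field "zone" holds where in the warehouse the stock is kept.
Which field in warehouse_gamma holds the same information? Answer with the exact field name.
sector

In warehouse_beta, "zone" holds where in the warehouse the stock is kept.
The fields in warehouse_gamma are: "inventory_level", "sector", "sku_description", "unit_cost".
"sector" is the match: the name refers to the same concept and its values are area labels (e.g. 'Central', 'East').
The other fields ("inventory_level", "sku_description", "unit_cost") hold different kinds of data.

So "zone" in warehouse_beta corresponds to "sector" in warehouse_gamma.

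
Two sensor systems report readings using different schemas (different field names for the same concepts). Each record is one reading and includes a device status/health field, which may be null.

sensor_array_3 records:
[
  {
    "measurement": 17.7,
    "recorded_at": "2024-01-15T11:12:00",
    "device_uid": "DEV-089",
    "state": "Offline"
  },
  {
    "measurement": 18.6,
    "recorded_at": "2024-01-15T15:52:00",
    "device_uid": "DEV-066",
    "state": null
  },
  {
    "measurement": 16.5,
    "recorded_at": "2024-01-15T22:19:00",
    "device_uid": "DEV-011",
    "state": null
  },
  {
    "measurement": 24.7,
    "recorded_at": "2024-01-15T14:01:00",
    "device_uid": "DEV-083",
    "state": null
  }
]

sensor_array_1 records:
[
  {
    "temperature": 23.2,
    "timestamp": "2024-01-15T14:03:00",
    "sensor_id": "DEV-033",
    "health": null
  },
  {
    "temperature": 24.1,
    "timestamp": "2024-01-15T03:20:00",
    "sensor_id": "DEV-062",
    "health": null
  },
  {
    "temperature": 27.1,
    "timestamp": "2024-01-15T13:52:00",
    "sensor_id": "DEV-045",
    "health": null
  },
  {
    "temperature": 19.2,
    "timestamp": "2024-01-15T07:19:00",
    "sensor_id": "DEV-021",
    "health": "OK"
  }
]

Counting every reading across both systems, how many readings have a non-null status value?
2

Schema mapping: "state" (sensor_array_3) = "health" (sensor_array_1) = status

Non-null in sensor_array_3: 1
Non-null in sensor_array_1: 1

Total non-null: 1 + 1 = 2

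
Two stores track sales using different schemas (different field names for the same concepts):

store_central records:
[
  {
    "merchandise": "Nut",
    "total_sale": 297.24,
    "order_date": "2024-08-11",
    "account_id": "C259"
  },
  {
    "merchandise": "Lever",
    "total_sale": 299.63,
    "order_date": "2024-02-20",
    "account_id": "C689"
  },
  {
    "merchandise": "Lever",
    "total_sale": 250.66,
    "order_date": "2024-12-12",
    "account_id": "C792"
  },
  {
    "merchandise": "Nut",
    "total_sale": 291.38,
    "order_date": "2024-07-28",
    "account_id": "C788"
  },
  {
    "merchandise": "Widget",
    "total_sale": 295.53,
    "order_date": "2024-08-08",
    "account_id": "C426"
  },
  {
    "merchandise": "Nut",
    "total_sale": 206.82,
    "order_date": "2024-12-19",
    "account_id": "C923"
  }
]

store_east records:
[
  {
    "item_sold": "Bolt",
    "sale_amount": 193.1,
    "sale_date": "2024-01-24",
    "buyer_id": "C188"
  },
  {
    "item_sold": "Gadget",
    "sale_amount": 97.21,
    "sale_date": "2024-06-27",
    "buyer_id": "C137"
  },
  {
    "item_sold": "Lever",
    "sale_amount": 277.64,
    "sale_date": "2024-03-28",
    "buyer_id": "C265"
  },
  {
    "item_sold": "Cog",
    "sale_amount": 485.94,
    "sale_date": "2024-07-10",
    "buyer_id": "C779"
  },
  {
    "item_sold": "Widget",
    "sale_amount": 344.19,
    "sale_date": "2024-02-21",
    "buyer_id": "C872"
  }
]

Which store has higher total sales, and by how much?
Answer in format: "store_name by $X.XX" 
store_central by $243.18

Schema mapping: "total_sale" (store_central) = "sale_amount" (store_east) = sale amount

Total for store_central: 1641.26
Total for store_east: 1398.08

Difference: |1641.26 - 1398.08| = 243.18
store_central has higher sales by $243.18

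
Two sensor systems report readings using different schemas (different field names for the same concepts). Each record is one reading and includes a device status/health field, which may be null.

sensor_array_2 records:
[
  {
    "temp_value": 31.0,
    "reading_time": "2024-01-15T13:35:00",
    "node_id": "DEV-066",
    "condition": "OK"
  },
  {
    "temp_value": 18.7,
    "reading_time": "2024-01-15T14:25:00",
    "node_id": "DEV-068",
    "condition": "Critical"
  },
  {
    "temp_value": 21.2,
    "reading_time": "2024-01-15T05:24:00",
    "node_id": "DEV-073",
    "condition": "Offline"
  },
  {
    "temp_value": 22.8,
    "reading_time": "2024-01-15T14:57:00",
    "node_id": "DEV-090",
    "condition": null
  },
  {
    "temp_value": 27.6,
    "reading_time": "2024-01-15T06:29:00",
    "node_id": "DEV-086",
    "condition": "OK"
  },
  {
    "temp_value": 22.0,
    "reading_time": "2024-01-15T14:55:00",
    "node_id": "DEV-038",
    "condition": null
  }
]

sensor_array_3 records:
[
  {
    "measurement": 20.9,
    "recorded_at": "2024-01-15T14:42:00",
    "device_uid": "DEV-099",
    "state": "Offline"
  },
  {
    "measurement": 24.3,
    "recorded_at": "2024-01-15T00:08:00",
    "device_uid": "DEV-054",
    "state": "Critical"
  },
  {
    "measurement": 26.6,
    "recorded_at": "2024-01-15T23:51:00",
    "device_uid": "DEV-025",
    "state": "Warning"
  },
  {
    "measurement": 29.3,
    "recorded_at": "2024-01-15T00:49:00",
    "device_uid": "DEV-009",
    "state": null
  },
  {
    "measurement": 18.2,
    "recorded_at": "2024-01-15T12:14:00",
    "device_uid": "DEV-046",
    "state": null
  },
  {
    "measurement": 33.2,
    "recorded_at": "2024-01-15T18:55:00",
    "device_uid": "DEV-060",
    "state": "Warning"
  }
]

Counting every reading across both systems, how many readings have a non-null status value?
8

Schema mapping: "condition" (sensor_array_2) = "state" (sensor_array_3) = status

Non-null in sensor_array_2: 4
Non-null in sensor_array_3: 4

Total non-null: 4 + 4 = 8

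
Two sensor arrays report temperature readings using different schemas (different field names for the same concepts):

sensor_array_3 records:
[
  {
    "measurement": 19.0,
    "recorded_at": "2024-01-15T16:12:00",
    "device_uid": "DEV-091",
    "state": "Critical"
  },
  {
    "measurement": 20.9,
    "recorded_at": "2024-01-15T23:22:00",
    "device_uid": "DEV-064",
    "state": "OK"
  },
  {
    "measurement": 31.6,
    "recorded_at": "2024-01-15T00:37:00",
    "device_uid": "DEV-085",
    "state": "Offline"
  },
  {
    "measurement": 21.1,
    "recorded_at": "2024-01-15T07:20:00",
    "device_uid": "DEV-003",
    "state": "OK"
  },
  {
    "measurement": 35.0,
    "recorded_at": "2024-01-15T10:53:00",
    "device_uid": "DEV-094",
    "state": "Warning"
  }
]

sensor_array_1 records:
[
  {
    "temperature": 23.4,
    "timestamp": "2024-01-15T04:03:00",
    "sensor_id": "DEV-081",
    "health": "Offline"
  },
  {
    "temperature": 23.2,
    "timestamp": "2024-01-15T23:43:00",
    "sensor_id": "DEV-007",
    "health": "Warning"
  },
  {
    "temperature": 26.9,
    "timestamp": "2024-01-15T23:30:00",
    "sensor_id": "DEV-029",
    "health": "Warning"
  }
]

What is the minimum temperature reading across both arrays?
19.0

Schema mapping: "measurement" (sensor_array_3) = "temperature" (sensor_array_1) = temperature reading

Minimum in sensor_array_3: 19.0
Minimum in sensor_array_1: 23.2

Overall minimum: min(19.0, 23.2) = 19.0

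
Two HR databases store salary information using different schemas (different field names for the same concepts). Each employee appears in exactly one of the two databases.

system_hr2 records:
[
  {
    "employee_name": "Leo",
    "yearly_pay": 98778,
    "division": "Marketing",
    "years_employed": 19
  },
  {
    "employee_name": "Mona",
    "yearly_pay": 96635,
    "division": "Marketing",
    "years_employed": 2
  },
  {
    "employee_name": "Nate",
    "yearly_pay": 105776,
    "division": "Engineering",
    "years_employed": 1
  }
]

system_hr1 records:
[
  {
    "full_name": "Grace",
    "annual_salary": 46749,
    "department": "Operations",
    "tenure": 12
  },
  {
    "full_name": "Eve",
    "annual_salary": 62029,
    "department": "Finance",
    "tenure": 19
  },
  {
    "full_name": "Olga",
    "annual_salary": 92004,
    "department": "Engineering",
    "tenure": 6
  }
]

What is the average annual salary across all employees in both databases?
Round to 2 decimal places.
83661.83

Schema mapping: "yearly_pay" (system_hr2) = "annual_salary" (system_hr1) = annual salary

All salaries: [98778, 96635, 105776, 46749, 62029, 92004]
Sum: 501971
Count: 6
Average: 501971 / 6 = 83661.83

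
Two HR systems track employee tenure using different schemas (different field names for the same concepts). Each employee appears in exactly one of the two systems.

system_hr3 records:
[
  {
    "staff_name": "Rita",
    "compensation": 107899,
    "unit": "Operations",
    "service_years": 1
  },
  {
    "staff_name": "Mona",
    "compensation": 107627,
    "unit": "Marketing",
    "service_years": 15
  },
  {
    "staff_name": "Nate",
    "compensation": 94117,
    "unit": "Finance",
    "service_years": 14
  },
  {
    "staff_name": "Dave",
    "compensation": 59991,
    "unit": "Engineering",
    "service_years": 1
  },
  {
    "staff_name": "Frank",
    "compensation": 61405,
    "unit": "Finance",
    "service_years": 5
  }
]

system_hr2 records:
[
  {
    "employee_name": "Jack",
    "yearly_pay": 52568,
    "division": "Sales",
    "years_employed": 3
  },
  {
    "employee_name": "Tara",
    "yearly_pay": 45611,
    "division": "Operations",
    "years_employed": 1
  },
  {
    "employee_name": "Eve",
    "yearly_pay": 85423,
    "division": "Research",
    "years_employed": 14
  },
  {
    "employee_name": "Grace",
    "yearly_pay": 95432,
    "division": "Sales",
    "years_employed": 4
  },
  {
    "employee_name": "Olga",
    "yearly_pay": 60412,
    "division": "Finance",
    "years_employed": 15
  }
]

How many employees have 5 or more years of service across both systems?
5

Reconcile schemas: "service_years" (system_hr3) = "years_employed" (system_hr2) = years of service

From system_hr3: 3 employees with >= 5 years
From system_hr2: 2 employees with >= 5 years

Total: 3 + 2 = 5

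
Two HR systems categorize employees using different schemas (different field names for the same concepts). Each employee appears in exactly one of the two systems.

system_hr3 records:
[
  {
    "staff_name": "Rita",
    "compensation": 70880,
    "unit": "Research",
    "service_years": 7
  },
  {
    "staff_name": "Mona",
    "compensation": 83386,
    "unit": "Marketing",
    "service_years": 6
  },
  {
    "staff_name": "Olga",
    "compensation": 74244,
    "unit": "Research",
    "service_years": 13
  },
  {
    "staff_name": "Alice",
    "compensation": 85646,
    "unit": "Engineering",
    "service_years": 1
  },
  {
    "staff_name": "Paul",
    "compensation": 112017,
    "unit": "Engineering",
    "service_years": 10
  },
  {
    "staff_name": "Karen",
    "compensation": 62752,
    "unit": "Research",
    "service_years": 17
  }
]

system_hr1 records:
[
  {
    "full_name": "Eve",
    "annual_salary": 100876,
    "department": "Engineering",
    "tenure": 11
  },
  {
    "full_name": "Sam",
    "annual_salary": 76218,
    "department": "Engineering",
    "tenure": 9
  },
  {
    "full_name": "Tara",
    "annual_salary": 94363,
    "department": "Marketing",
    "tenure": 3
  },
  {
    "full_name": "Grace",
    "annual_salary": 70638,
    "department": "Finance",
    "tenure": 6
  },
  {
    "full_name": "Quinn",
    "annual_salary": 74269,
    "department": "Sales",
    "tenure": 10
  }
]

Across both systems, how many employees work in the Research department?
3

Schema mapping: "unit" (system_hr3) = "department" (system_hr1) = department

Research employees in system_hr3: 3
Research employees in system_hr1: 0

Total in Research: 3 + 0 = 3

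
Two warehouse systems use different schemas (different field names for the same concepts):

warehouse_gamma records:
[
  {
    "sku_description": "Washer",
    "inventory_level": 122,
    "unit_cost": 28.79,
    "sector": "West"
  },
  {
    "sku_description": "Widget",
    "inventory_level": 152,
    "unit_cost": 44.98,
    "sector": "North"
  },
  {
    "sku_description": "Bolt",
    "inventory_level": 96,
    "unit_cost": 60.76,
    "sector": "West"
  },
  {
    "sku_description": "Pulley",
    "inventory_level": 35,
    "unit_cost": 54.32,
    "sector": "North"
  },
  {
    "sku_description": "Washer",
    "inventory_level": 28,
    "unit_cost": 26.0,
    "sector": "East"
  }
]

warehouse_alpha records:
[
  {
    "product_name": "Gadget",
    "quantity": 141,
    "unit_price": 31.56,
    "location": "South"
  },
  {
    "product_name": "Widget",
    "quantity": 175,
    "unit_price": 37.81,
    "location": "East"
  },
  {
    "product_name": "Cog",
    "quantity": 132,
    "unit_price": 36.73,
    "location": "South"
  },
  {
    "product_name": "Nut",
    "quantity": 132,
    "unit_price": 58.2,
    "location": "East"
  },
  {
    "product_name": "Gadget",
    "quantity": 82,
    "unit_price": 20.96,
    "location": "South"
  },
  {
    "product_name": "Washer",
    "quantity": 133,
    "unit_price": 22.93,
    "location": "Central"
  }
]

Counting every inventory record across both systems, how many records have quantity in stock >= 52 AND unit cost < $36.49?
4

Schema mappings:
- "inventory_level" (warehouse_gamma) = "quantity" (warehouse_alpha) = quantity
- "unit_cost" (warehouse_gamma) = "unit_price" (warehouse_alpha) = unit cost

Records meeting both conditions in warehouse_gamma: 1
Records meeting both conditions in warehouse_alpha: 3

Total: 1 + 3 = 4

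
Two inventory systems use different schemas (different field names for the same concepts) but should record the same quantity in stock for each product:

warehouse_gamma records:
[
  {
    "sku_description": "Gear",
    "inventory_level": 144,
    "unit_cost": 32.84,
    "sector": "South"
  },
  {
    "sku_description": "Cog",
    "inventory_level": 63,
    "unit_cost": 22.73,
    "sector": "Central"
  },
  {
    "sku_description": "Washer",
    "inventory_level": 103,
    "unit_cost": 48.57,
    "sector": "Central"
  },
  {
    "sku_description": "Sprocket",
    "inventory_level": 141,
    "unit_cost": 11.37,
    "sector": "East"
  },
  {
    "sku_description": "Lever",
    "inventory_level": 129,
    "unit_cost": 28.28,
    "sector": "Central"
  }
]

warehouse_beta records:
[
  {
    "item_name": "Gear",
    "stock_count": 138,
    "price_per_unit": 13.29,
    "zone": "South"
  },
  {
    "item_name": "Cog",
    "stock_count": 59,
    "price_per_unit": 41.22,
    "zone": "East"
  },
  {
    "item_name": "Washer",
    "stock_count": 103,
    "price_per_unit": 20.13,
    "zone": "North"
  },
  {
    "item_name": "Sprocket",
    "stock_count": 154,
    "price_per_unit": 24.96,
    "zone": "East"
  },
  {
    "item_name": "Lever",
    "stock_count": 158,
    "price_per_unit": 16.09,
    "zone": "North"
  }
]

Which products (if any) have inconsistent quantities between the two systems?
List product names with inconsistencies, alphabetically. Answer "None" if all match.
Cog, Gear, Lever, Sprocket

Schema mappings:
- "sku_description" (warehouse_gamma) = "item_name" (warehouse_beta) = product name
- "inventory_level" (warehouse_gamma) = "stock_count" (warehouse_beta) = quantity

Comparison:
  Gear: 144 vs 138 - MISMATCH
  Cog: 63 vs 59 - MISMATCH
  Washer: 103 vs 103 - MATCH
  Sprocket: 141 vs 154 - MISMATCH
  Lever: 129 vs 158 - MISMATCH

Products with inconsistencies: Cog, Gear, Lever, Sprocket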